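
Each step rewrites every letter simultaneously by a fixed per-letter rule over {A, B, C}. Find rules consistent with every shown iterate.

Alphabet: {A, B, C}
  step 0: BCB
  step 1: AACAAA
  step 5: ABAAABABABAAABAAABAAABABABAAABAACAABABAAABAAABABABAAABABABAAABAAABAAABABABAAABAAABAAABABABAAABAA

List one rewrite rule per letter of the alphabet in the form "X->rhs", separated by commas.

  step 0 ⇒ step 1: BCB ⇒ AA·CA·AA
    B ↦ AA
    C ↦ CA
    A ↦ AB  (constrained at step 1)

A->AB, B->AA, C->CA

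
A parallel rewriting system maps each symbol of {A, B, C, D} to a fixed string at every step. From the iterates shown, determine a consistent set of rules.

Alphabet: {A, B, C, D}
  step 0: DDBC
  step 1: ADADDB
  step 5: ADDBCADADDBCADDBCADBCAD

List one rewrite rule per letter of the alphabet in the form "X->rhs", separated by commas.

A->C, B->D, C->B, D->AD

  step 0 ⇒ step 1: DDBC ⇒ AD·AD·D·B
    B ↦ D
    C ↦ B
    D ↦ AD
    A ↦ C  (constrained at step 1)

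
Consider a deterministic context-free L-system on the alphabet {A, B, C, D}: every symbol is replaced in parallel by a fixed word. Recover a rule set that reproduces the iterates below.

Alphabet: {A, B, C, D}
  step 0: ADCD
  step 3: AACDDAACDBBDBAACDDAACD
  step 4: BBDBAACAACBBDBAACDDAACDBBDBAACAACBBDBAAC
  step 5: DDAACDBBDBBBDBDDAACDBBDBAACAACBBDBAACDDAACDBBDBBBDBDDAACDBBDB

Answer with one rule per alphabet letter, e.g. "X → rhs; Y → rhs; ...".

  step 4 ⇒ step 5: BBDBAACAACBBDBAACDDAACDBBDBAACAACBBDBAAC ⇒ D·D·AAC·D·B·B·DB·B·B·DB·D·D·AAC·D·B·B·DB·AAC·AAC·B·B·DB·AAC·D·D·AAC·D·B·B·DB·B·B·DB·D·D·AAC·D·B·B·DB
    A ↦ B
    B ↦ D
    C ↦ DB
    D ↦ AAC

A->B, B->D, C->DB, D->AAC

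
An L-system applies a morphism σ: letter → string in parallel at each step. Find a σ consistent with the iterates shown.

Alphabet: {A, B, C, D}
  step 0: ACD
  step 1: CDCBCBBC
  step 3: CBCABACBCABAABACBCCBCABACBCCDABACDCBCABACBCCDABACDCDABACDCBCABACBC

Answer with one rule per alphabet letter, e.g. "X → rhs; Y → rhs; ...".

  step 0 ⇒ step 1: ACD ⇒ CD·CBC·BBC
    A ↦ CD
    C ↦ CBC
    D ↦ BBC
    B ↦ ABA  (constrained at step 1)

A->CD, B->ABA, C->CBC, D->BBC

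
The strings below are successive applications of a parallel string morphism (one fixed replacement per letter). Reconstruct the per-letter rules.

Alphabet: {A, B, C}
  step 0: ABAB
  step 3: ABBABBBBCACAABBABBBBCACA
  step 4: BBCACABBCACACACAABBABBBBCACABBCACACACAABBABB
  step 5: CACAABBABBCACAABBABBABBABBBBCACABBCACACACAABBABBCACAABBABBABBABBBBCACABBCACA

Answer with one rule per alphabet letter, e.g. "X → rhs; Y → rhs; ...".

A->BB, B->CA, C->A

  step 4 ⇒ step 5: BBCACABBCACACACAABBABBBBCACABBCACACACAABBABB ⇒ CA·CA·A·BB·A·BB·CA·CA·A·BB·A·BB·A·BB·A·BB·BB·CA·CA·BB·CA·CA·CA·CA·A·BB·A·BB·CA·CA·A·BB·A·BB·A·BB·A·BB·BB·CA·CA·BB·CA·CA
    A ↦ BB
    B ↦ CA
    C ↦ A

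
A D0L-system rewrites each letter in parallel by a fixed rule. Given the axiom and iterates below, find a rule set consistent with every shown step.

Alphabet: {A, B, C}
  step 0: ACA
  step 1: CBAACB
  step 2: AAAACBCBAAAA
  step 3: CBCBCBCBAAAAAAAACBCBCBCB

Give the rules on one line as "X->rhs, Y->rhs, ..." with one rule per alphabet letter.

  step 2 ⇒ step 3: AAAACBCBAAAA ⇒ CB·CB·CB·CB·AA·AA·AA·AA·CB·CB·CB·CB
    A ↦ CB
    B ↦ AA
    C ↦ AA

A->CB, B->AA, C->AA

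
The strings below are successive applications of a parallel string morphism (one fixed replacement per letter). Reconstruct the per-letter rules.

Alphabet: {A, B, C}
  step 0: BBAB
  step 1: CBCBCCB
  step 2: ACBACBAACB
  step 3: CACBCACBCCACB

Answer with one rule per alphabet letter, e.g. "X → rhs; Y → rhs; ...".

  step 2 ⇒ step 3: ACBACBAACB ⇒ C·A·CB·C·A·CB·C·C·A·CB
    A ↦ C
    B ↦ CB
    C ↦ A

A->C, B->CB, C->A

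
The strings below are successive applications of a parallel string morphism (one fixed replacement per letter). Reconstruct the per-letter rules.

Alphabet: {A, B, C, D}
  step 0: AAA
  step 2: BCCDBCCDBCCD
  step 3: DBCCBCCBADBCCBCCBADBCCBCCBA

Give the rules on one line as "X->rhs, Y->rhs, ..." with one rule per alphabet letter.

  step 2 ⇒ step 3: BCCDBCCDBCCD ⇒ D·BCC·BCC·BA·D·BCC·BCC·BA·D·BCC·BCC·BA
    B ↦ D
    C ↦ BCC
    D ↦ BA
    A ↦ CB  (constrained at step 0)

A->CB, B->D, C->BCC, D->BA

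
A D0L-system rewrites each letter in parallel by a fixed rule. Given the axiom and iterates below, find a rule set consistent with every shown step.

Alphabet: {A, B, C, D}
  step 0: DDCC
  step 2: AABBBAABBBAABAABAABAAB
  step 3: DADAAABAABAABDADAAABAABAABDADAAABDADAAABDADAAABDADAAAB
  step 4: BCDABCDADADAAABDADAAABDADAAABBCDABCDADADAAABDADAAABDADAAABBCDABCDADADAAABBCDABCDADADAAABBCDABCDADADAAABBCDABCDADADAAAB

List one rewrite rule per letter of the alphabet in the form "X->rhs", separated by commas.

  step 3 ⇒ step 4: DADAAABAABAABDADAAABAABAABDADAAABDADAAABDADAAABDADAAAB ⇒ BC·DA·BC·DA·DA·DA·AAB·DA·DA·AAB·DA·DA·AAB·BC·DA·BC·DA·DA·DA·AAB·DA·DA·AAB·DA·DA·AAB·BC·DA·BC·DA·DA·DA·AAB·BC·DA·BC·DA·DA·DA·AAB·BC·DA·BC·DA·DA·DA·AAB·BC·DA·BC·DA·DA·DA·AAB
    A ↦ DA
    B ↦ AAB
    D ↦ BC
    C ↦ BB  (constrained at step 0)

A->DA, B->AAB, C->BB, D->BC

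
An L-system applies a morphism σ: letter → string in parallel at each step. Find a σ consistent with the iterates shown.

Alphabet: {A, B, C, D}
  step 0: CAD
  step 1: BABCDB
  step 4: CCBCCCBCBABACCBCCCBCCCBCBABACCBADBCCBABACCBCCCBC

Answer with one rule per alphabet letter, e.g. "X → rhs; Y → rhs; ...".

  step 0 ⇒ step 1: CAD ⇒ BA·BC·DB
    A ↦ BC
    C ↦ BA
    D ↦ DB
    B ↦ CC  (constrained at step 1)

A->BC, B->CC, C->BA, D->DB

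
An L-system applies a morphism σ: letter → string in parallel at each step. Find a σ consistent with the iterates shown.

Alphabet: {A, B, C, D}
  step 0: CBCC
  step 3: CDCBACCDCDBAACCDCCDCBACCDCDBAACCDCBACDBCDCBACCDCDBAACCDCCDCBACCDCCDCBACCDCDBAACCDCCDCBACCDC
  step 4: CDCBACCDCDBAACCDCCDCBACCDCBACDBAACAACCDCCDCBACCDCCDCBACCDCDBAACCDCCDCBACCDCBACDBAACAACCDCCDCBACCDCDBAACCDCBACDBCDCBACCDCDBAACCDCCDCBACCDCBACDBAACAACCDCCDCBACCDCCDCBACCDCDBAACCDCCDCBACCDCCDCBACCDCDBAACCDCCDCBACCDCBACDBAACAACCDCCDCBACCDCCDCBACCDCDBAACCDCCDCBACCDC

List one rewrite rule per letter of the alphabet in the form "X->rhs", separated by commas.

  step 3 ⇒ step 4: CDCBACCDCDBAACCDCCDCBACCDCDBAACCDCBACDBCDCBACCDCDBAACCDCCDCBACCDCCDCBACCDCDBAACCDCCDCBACCDC ⇒ CDC·BAC·CDC·DB·AAC·CDC·CDC·BAC·CDC·BAC·DB·AAC·AAC·CDC·CDC·BAC·CDC·CDC·BAC·CDC·DB·AAC·CDC·CDC·BAC·CDC·BAC·DB·AAC·AAC·CDC·CDC·BAC·CDC·DB·AAC·CDC·BAC·DB·CDC·BAC·CDC·DB·AAC·CDC·CDC·BAC·CDC·BAC·DB·AAC·AAC·CDC·CDC·BAC·CDC·CDC·BAC·CDC·DB·AAC·CDC·CDC·BAC·CDC·CDC·BAC·CDC·DB·AAC·CDC·CDC·BAC·CDC·BAC·DB·AAC·AAC·CDC·CDC·BAC·CDC·CDC·BAC·CDC·DB·AAC·CDC·CDC·BAC·CDC
    A ↦ AAC
    B ↦ DB
    C ↦ CDC
    D ↦ BAC

A->AAC, B->DB, C->CDC, D->BAC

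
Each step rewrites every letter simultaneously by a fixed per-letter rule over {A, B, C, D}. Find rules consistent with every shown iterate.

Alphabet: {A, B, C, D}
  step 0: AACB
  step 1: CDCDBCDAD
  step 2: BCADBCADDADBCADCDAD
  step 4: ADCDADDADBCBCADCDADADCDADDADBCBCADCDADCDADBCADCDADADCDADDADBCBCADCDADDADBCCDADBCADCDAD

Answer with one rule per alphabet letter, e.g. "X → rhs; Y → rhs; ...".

  step 1 ⇒ step 2: CDCDBCDAD ⇒ BC·AD·BC·AD·DAD·BC·AD·CD·AD
    A ↦ CD
    B ↦ DAD
    C ↦ BC
    D ↦ AD

A->CD, B->DAD, C->BC, D->AD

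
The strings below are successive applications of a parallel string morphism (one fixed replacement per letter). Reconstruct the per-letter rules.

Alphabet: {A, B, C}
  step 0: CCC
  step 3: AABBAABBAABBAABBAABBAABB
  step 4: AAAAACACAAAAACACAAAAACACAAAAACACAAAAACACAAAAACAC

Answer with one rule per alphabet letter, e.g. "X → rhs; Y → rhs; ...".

  step 3 ⇒ step 4: AABBAABBAABBAABBAABBAABB ⇒ AA·AA·AC·AC·AA·AA·AC·AC·AA·AA·AC·AC·AA·AA·AC·AC·AA·AA·AC·AC·AA·AA·AC·AC
    A ↦ AA
    B ↦ AC
    C ↦ BB  (constrained at step 0)

A->AA, B->AC, C->BB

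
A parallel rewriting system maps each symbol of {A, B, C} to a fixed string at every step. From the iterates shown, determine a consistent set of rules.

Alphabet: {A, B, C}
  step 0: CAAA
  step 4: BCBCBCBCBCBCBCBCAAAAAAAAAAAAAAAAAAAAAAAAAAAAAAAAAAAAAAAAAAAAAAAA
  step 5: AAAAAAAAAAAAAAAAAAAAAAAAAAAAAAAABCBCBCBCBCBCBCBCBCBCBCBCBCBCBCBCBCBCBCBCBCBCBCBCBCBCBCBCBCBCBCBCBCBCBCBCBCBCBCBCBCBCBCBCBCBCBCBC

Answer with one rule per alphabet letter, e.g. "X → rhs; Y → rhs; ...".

A->BC, B->AA, C->AA

  step 4 ⇒ step 5: BCBCBCBCBCBCBCBCAAAAAAAAAAAAAAAAAAAAAAAAAAAAAAAAAAAAAAAAAAAAAAAA ⇒ AA·AA·AA·AA·AA·AA·AA·AA·AA·AA·AA·AA·AA·AA·AA·AA·BC·BC·BC·BC·BC·BC·BC·BC·BC·BC·BC·BC·BC·BC·BC·BC·BC·BC·BC·BC·BC·BC·BC·BC·BC·BC·BC·BC·BC·BC·BC·BC·BC·BC·BC·BC·BC·BC·BC·BC·BC·BC·BC·BC·BC·BC·BC·BC
    A ↦ BC
    B ↦ AA
    C ↦ AA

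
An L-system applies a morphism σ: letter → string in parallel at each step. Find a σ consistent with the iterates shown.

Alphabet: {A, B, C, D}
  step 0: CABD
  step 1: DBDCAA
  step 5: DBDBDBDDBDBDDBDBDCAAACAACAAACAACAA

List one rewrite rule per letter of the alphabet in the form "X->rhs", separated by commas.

  step 0 ⇒ step 1: CABD ⇒ D·BD·CA·A
    A ↦ BD
    B ↦ CA
    C ↦ D
    D ↦ A

A->BD, B->CA, C->D, D->A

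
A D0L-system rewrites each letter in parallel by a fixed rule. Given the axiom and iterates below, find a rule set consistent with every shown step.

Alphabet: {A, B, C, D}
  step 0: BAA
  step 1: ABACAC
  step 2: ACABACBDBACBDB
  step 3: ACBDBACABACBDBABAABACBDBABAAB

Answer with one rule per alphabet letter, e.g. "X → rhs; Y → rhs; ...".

  step 2 ⇒ step 3: ACABACBDBACBDB ⇒ AC·BDB·AC·AB·AC·BDB·AB·A·AB·AC·BDB·AB·A·AB
    A ↦ AC
    B ↦ AB
    C ↦ BDB
    D ↦ A

A->AC, B->AB, C->BDB, D->A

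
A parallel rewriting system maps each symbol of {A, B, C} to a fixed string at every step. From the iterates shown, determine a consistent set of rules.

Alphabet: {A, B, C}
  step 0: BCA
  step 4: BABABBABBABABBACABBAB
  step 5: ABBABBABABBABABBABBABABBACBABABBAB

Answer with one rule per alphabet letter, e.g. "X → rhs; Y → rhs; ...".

A->B, B->AB, C->AC

  step 4 ⇒ step 5: BABABBABBABABBACABBAB ⇒ AB·B·AB·B·AB·AB·B·AB·AB·B·AB·B·AB·AB·B·AC·B·AB·AB·B·AB
    A ↦ B
    B ↦ AB
    C ↦ AC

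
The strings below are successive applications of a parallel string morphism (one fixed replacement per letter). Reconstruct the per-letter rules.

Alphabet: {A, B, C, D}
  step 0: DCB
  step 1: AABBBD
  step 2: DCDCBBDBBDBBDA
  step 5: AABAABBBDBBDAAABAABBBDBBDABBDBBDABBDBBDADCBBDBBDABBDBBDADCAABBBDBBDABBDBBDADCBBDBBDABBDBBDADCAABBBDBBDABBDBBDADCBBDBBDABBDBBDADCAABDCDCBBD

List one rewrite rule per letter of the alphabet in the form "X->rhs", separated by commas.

A->DC, B->BBD, C->AB, D->A

  step 1 ⇒ step 2: AABBBD ⇒ DC·DC·BBD·BBD·BBD·A
    A ↦ DC
    B ↦ BBD
    D ↦ A
  step 0 ⇒ step 1: DCB ⇒ A·AB·BBD
    C ↦ AB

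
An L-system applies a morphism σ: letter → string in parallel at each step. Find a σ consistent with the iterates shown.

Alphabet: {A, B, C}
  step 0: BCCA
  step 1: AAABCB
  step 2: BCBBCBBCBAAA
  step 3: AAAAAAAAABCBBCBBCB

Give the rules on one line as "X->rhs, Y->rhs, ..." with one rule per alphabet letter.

  step 2 ⇒ step 3: BCBBCBBCBAAA ⇒ A·A·A·A·A·A·A·A·A·BCB·BCB·BCB
    A ↦ BCB
    B ↦ A
    C ↦ A

A->BCB, B->A, C->A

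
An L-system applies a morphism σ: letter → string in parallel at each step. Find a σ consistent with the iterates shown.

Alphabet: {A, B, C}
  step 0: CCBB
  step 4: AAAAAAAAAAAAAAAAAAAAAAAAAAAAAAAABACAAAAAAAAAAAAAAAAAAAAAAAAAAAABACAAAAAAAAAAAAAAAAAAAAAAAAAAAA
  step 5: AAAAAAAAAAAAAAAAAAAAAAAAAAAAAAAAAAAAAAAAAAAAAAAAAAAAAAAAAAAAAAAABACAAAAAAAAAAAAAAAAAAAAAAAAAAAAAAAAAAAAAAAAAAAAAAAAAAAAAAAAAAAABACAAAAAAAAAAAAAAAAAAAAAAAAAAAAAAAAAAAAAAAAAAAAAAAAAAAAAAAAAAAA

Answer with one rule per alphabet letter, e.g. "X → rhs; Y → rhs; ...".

  step 4 ⇒ step 5: AAAAAAAAAAAAAAAAAAAAAAAAAAAAAAAABACAAAAAAAAAAAAAAAAAAAAAAAAAAAABACAAAAAAAAAAAAAAAAAAAAAAAAAAAA ⇒ AA·AA·AA·AA·AA·AA·AA·AA·AA·AA·AA·AA·AA·AA·AA·AA·AA·AA·AA·AA·AA·AA·AA·AA·AA·AA·AA·AA·AA·AA·AA·AA·BAC·AA·AA·AA·AA·AA·AA·AA·AA·AA·AA·AA·AA·AA·AA·AA·AA·AA·AA·AA·AA·AA·AA·AA·AA·AA·AA·AA·AA·AA·AA·BAC·AA·AA·AA·AA·AA·AA·AA·AA·AA·AA·AA·AA·AA·AA·AA·AA·AA·AA·AA·AA·AA·AA·AA·AA·AA·AA·AA·AA·AA·AA
    A ↦ AA
    B ↦ BAC
    C ↦ AA

A->AA, B->BAC, C->AA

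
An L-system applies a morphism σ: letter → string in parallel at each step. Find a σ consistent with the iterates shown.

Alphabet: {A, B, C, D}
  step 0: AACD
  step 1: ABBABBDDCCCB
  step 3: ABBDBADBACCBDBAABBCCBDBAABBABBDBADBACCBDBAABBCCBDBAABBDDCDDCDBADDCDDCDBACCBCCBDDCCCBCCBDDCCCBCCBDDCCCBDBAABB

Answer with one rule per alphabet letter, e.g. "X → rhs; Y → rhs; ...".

  step 0 ⇒ step 1: AACD ⇒ ABB·ABB·DDC·CCB
    A ↦ ABB
    C ↦ DDC
    D ↦ CCB
    B ↦ DBA  (constrained at step 1)

A->ABB, B->DBA, C->DDC, D->CCB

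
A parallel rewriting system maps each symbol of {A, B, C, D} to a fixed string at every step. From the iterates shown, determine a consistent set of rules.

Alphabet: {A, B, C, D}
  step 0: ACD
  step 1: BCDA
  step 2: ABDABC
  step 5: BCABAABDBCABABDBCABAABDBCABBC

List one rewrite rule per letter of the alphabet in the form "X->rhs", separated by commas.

A->BC, B->AB, C->D, D->A

  step 1 ⇒ step 2: BCDA ⇒ AB·D·A·BC
    A ↦ BC
    B ↦ AB
    C ↦ D
    D ↦ A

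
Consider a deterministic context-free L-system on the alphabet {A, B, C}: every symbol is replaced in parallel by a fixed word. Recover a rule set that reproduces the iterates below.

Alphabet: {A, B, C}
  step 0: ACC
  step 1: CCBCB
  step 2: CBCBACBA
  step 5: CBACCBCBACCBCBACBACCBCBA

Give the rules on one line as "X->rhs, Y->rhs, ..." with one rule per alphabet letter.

A->C, B->A, C->CB

  step 1 ⇒ step 2: CCBCB ⇒ CB·CB·A·CB·A
    B ↦ A
    C ↦ CB
  step 0 ⇒ step 1: ACC ⇒ C·CB·CB
    A ↦ C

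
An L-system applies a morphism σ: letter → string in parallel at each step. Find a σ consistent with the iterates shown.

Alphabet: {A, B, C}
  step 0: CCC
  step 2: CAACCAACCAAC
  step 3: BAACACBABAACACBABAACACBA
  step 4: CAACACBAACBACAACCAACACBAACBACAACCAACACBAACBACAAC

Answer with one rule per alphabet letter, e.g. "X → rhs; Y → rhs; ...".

  step 3 ⇒ step 4: BAACACBABAACACBABAACACBA ⇒ CA·AC·AC·BA·AC·BA·CA·AC·CA·AC·AC·BA·AC·BA·CA·AC·CA·AC·AC·BA·AC·BA·CA·AC
    A ↦ AC
    B ↦ CA
    C ↦ BA

A->AC, B->CA, C->BA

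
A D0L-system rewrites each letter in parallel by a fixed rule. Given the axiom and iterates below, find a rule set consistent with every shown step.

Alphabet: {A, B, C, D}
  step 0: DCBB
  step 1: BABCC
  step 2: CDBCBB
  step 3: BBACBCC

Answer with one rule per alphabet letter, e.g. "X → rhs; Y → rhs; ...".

  step 2 ⇒ step 3: CDBCBB ⇒ B·BA·C·B·C·C
    B ↦ C
    C ↦ B
    D ↦ BA
  step 1 ⇒ step 2: BABCC ⇒ C·DB·C·B·B
    A ↦ DB

A->DB, B->C, C->B, D->BA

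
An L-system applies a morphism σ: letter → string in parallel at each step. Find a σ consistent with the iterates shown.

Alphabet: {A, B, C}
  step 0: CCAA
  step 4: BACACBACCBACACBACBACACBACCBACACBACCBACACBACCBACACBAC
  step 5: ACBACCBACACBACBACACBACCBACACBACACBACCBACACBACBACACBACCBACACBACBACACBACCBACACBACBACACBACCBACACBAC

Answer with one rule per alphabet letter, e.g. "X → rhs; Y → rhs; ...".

  step 4 ⇒ step 5: BACACBACCBACACBACBACACBACCBACACBACCBACACBACCBACACBAC ⇒ A·C·BAC·C·BAC·A·C·BAC·BAC·A·C·BAC·C·BAC·A·C·BAC·A·C·BAC·C·BAC·A·C·BAC·BAC·A·C·BAC·C·BAC·A·C·BAC·BAC·A·C·BAC·C·BAC·A·C·BAC·BAC·A·C·BAC·C·BAC·A·C·BAC
    A ↦ C
    B ↦ A
    C ↦ BAC

A->C, B->A, C->BAC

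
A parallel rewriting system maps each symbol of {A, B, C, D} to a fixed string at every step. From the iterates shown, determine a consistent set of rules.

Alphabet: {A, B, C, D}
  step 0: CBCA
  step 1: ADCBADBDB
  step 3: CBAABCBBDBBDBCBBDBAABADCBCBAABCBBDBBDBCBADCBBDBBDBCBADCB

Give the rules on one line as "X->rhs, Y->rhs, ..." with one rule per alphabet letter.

A->BDB, B->CB, C->AD, D->AAB

  step 0 ⇒ step 1: CBCA ⇒ AD·CB·AD·BDB
    A ↦ BDB
    B ↦ CB
    C ↦ AD
    D ↦ AAB  (constrained at step 1)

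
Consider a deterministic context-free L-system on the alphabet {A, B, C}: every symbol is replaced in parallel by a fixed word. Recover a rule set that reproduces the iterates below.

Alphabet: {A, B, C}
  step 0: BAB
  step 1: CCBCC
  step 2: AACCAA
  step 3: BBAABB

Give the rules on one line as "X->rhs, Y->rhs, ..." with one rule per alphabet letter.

  step 2 ⇒ step 3: AACCAA ⇒ B·B·A·A·B·B
    A ↦ B
    C ↦ A
  step 0 ⇒ step 1: BAB ⇒ CC·B·CC
    B ↦ CC

A->B, B->CC, C->A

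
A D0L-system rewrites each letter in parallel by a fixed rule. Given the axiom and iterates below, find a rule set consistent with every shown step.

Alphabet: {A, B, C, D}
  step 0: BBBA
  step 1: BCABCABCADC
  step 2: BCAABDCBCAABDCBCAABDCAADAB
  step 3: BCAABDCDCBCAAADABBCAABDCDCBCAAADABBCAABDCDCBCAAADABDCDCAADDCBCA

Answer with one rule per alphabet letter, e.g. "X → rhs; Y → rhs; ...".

  step 2 ⇒ step 3: BCAABDCBCAABDCBCAABDCAADAB ⇒ BCA·AB·DC·DC·BCA·AAD·AB·BCA·AB·DC·DC·BCA·AAD·AB·BCA·AB·DC·DC·BCA·AAD·AB·DC·DC·AAD·DC·BCA
    A ↦ DC
    B ↦ BCA
    C ↦ AB
    D ↦ AAD

A->DC, B->BCA, C->AB, D->AAD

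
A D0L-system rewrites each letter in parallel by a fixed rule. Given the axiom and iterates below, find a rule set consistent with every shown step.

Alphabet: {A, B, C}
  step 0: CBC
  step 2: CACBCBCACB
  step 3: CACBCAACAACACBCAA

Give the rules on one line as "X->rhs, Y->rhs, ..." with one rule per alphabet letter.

  step 2 ⇒ step 3: CACBCBCACB ⇒ CA·CB·CA·A·CA·A·CA·CB·CA·A
    A ↦ CB
    B ↦ A
    C ↦ CA

A->CB, B->A, C->CA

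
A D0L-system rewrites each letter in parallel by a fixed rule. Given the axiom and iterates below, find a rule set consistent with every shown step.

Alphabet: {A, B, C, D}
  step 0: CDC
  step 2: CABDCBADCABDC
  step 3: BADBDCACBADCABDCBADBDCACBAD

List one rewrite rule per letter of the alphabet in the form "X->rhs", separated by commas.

  step 2 ⇒ step 3: CABDCBADCABDC ⇒ BAD·BD·CA·C·BAD·CA·BD·C·BAD·BD·CA·C·BAD
    A ↦ BD
    B ↦ CA
    C ↦ BAD
    D ↦ C

A->BD, B->CA, C->BAD, D->C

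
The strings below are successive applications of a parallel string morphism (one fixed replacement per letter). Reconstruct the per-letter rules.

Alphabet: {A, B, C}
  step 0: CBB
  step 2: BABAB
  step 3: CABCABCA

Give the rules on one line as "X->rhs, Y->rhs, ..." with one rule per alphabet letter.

A->B, B->CA, C->A

  step 2 ⇒ step 3: BABAB ⇒ CA·B·CA·B·CA
    A ↦ B
    B ↦ CA
    C ↦ A  (constrained at step 0)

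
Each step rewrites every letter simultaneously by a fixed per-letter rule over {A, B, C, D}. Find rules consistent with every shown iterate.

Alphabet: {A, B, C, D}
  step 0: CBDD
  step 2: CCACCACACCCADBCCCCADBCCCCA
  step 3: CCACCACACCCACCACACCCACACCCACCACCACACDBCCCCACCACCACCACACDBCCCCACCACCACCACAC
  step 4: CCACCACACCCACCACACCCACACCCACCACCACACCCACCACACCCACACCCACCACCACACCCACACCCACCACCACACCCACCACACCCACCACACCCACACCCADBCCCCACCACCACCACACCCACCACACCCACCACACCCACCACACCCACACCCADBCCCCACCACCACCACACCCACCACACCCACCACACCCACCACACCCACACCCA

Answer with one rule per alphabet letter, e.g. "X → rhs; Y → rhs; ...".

  step 3 ⇒ step 4: CCACCACACCCACCACACCCACACCCACCACCACACDBCCCCACCACCACCACACDBCCCCACCACCACCACAC ⇒ CCA·CCA·CAC·CCA·CCA·CAC·CCA·CAC·CCA·CCA·CCA·CAC·CCA·CCA·CAC·CCA·CAC·CCA·CCA·CCA·CAC·CCA·CAC·CCA·CCA·CCA·CAC·CCA·CCA·CAC·CCA·CCA·CAC·CCA·CAC·CCA·DBC·C·CCA·CCA·CCA·CCA·CAC·CCA·CCA·CAC·CCA·CCA·CAC·CCA·CCA·CAC·CCA·CAC·CCA·DBC·C·CCA·CCA·CCA·CCA·CAC·CCA·CCA·CAC·CCA·CCA·CAC·CCA·CCA·CAC·CCA·CAC·CCA
    A ↦ CAC
    B ↦ C
    C ↦ CCA
    D ↦ DBC

A->CAC, B->C, C->CCA, D->DBC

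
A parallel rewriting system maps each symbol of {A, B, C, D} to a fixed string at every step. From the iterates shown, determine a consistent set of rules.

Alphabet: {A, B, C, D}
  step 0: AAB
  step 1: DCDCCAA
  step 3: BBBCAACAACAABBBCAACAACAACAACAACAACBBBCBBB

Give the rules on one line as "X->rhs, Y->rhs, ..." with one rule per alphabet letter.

A->DC, B->CAA, C->BBB, D->C

  step 0 ⇒ step 1: AAB ⇒ DC·DC·CAA
    A ↦ DC
    B ↦ CAA
    C ↦ BBB  (constrained at step 1)
    D ↦ C  (constrained at step 1)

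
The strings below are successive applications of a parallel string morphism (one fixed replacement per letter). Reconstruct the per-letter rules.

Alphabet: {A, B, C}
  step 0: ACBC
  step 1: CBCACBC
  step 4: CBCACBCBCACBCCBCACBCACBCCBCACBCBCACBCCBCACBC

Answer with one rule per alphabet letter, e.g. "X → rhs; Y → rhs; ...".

  step 0 ⇒ step 1: ACBC ⇒ C·BC·AC·BC
    A ↦ C
    B ↦ AC
    C ↦ BC

A->C, B->AC, C->BC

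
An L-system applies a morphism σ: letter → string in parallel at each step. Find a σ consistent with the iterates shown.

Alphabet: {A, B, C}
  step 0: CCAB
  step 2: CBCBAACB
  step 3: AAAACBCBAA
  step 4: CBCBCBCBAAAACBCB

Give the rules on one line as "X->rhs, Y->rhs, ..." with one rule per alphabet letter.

A->CB, B->A, C->A

  step 3 ⇒ step 4: AAAACBCBAA ⇒ CB·CB·CB·CB·A·A·A·A·CB·CB
    A ↦ CB
    B ↦ A
    C ↦ A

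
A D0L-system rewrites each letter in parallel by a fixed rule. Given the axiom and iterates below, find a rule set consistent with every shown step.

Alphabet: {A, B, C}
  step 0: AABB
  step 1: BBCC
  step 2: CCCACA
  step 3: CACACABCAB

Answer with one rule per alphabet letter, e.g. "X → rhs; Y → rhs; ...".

  step 2 ⇒ step 3: CCCACA ⇒ CA·CA·CA·B·CA·B
    A ↦ B
    C ↦ CA
  step 0 ⇒ step 1: AABB ⇒ B·B·C·C
    B ↦ C

A->B, B->C, C->CA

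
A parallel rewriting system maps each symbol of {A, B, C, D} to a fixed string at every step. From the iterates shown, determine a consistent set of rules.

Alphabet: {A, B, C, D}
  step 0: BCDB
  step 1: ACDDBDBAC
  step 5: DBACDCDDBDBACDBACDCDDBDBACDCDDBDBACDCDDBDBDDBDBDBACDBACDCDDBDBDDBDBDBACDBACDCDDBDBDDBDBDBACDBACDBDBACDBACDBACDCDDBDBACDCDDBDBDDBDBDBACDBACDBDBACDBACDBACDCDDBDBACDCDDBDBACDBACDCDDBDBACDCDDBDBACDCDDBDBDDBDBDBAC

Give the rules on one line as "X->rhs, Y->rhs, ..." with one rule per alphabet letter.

  step 0 ⇒ step 1: BCDB ⇒ AC·DDB·DB·AC
    B ↦ AC
    C ↦ DDB
    D ↦ DB
    A ↦ DC  (constrained at step 1)

A->DC, B->AC, C->DDB, D->DB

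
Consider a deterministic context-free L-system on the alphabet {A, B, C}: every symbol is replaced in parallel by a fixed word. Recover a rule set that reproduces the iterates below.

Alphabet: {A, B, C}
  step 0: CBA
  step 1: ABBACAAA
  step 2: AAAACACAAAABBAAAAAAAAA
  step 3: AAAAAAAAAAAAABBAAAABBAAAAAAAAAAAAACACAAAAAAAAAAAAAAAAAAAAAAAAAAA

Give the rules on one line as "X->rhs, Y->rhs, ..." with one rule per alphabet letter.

  step 2 ⇒ step 3: AAAACACAAAABBAAAAAAAAA ⇒ AAA·AAA·AAA·AAA·ABB·AAA·ABB·AAA·AAA·AAA·AAA·AC·AC·AAA·AAA·AAA·AAA·AAA·AAA·AAA·AAA·AAA
    A ↦ AAA
    B ↦ AC
    C ↦ ABB

A->AAA, B->AC, C->ABB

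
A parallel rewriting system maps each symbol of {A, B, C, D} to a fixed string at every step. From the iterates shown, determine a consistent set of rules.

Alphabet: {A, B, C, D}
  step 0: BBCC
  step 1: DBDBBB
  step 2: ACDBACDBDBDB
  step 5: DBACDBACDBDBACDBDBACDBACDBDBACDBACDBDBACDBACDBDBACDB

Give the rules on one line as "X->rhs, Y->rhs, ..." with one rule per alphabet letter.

  step 1 ⇒ step 2: DBDBBB ⇒ AC·DB·AC·DB·DB·DB
    B ↦ DB
    D ↦ AC
    A ↦ D  (constrained at step 2)
  step 0 ⇒ step 1: BBCC ⇒ DB·DB·B·B
    C ↦ B

A->D, B->DB, C->B, D->AC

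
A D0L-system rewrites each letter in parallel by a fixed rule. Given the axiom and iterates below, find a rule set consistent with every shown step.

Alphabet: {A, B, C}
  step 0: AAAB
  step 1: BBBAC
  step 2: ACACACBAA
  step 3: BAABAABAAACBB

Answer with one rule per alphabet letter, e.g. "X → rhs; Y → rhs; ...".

A->B, B->AC, C->AA

  step 2 ⇒ step 3: ACACACBAA ⇒ B·AA·B·AA·B·AA·AC·B·B
    A ↦ B
    B ↦ AC
    C ↦ AA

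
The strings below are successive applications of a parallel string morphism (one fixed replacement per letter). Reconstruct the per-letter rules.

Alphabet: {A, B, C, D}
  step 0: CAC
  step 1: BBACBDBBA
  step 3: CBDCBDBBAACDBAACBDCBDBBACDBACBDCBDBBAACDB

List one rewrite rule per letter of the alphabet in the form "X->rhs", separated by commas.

A->CBD, B->A, C->BBA, D->CDB

  step 0 ⇒ step 1: CAC ⇒ BBA·CBD·BBA
    A ↦ CBD
    C ↦ BBA
    B ↦ A  (constrained at step 1)
    D ↦ CDB  (constrained at step 1)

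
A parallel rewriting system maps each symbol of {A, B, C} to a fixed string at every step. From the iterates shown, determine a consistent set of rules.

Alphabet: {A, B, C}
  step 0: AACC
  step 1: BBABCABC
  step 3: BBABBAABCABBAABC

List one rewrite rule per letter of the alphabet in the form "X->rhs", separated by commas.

  step 0 ⇒ step 1: AACC ⇒ B·B·ABC·ABC
    A ↦ B
    C ↦ ABC
    B ↦ A  (constrained at step 1)

A->B, B->A, C->ABC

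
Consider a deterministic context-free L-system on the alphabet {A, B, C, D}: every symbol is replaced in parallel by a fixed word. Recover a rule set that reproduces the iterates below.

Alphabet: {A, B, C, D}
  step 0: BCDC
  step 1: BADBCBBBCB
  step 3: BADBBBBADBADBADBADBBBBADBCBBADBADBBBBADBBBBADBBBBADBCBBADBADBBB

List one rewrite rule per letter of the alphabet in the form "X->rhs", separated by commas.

  step 0 ⇒ step 1: BCDC ⇒ BAD·BCB·B·BCB
    B ↦ BAD
    C ↦ BCB
    D ↦ B
    A ↦ BB  (constrained at step 1)

A->BB, B->BAD, C->BCB, D->B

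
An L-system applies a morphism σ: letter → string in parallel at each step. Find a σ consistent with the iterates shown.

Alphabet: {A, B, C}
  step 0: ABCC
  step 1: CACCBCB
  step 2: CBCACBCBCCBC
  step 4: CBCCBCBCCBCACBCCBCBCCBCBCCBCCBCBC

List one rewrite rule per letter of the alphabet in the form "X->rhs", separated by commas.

A->CA, B->C, C->CB

  step 1 ⇒ step 2: CACCBCB ⇒ CB·CA·CB·CB·C·CB·C
    A ↦ CA
    B ↦ C
    C ↦ CB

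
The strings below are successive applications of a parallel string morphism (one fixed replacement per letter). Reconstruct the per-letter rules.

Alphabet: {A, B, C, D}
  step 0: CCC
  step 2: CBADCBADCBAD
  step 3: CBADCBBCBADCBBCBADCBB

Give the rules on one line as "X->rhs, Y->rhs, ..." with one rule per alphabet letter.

A->CB, B->AD, C->CB, D->B

  step 2 ⇒ step 3: CBADCBADCBAD ⇒ CB·AD·CB·B·CB·AD·CB·B·CB·AD·CB·B
    A ↦ CB
    B ↦ AD
    C ↦ CB
    D ↦ B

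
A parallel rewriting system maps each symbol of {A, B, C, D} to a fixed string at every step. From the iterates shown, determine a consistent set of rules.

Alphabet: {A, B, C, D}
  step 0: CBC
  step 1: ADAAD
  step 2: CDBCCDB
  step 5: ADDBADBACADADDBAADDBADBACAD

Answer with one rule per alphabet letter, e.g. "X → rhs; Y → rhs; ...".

  step 1 ⇒ step 2: ADAAD ⇒ C·DB·C·C·DB
    A ↦ C
    D ↦ DB
  step 0 ⇒ step 1: CBC ⇒ AD·A·AD
    B ↦ A
  step 0 ⇒ step 1: CBC ⇒ AD·A·AD
    C ↦ AD

A->C, B->A, C->AD, D->DB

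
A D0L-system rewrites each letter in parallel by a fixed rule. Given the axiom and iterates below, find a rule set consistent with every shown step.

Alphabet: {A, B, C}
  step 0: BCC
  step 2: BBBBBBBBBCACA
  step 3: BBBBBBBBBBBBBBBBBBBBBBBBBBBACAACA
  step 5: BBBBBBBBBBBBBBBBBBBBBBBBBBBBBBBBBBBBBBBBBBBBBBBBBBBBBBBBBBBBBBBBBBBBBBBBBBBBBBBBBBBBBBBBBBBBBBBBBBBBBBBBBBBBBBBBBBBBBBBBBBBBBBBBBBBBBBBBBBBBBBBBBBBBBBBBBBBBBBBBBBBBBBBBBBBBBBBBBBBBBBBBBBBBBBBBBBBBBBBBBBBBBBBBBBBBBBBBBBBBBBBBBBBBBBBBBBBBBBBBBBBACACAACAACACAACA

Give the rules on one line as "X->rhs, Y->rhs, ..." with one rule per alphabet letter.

  step 2 ⇒ step 3: BBBBBBBBBCACA ⇒ BBB·BBB·BBB·BBB·BBB·BBB·BBB·BBB·BBB·A·CA·A·CA
    A ↦ CA
    B ↦ BBB
    C ↦ A

A->CA, B->BBB, C->A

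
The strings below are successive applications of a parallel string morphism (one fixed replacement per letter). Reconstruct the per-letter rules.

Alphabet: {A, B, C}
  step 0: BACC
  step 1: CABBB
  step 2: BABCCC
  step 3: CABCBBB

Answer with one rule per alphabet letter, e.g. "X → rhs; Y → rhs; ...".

  step 2 ⇒ step 3: BABCCC ⇒ C·AB·C·B·B·B
    A ↦ AB
    B ↦ C
    C ↦ B

A->AB, B->C, C->B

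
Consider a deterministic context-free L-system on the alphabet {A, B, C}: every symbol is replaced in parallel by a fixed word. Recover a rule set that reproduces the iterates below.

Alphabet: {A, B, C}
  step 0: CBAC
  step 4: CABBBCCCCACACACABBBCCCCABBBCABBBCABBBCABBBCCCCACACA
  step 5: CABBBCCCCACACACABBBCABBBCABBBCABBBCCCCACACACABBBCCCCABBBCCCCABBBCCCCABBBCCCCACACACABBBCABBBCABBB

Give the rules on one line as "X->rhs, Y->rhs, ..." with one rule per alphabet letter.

A->BBB, B->C, C->CA

  step 4 ⇒ step 5: CABBBCCCCACACACABBBCCCCABBBCABBBCABBBCABBBCCCCACACA ⇒ CA·BBB·C·C·C·CA·CA·CA·CA·BBB·CA·BBB·CA·BBB·CA·BBB·C·C·C·CA·CA·CA·CA·BBB·C·C·C·CA·BBB·C·C·C·CA·BBB·C·C·C·CA·BBB·C·C·C·CA·CA·CA·CA·BBB·CA·BBB·CA·BBB
    A ↦ BBB
    B ↦ C
    C ↦ CA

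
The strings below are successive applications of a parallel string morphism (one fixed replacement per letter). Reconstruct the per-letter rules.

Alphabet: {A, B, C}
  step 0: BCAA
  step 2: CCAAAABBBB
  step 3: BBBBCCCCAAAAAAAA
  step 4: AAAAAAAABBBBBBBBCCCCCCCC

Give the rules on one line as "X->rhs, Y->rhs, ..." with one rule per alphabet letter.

  step 3 ⇒ step 4: BBBBCCCCAAAAAAAA ⇒ AA·AA·AA·AA·BB·BB·BB·BB·C·C·C·C·C·C·C·C
    A ↦ C
    B ↦ AA
    C ↦ BB

A->C, B->AA, C->BB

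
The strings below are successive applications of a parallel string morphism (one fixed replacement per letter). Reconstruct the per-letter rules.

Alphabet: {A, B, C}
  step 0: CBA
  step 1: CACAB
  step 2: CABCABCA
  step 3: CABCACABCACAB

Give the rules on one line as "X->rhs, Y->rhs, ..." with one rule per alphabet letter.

A->B, B->CA, C->CA

  step 2 ⇒ step 3: CABCABCA ⇒ CA·B·CA·CA·B·CA·CA·B
    A ↦ B
    B ↦ CA
    C ↦ CA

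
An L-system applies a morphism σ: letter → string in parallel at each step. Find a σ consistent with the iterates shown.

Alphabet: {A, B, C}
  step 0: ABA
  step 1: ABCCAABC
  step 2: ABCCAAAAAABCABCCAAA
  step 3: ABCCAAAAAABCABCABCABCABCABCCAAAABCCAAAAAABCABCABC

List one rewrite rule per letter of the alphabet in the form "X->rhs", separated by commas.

  step 2 ⇒ step 3: ABCCAAAAAABCABCCAAA ⇒ ABC·CA·AA·AA·ABC·ABC·ABC·ABC·ABC·ABC·CA·AA·ABC·CA·AA·AA·ABC·ABC·ABC
    A ↦ ABC
    B ↦ CA
    C ↦ AA

A->ABC, B->CA, C->AA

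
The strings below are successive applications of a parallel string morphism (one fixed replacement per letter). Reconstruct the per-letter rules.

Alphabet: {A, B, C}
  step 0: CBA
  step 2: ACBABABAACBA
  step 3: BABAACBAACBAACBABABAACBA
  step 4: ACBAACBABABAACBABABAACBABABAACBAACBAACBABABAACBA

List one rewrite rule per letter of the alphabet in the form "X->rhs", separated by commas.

A->BA, B->AC, C->BA

  step 3 ⇒ step 4: BABAACBAACBAACBABABAACBA ⇒ AC·BA·AC·BA·BA·BA·AC·BA·BA·BA·AC·BA·BA·BA·AC·BA·AC·BA·AC·BA·BA·BA·AC·BA
    A ↦ BA
    B ↦ AC
    C ↦ BA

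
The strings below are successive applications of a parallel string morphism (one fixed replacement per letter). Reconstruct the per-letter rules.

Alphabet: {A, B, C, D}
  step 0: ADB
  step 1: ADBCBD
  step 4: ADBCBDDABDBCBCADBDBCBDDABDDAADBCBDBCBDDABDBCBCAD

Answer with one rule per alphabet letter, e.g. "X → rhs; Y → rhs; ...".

  step 0 ⇒ step 1: ADB ⇒ AD·BC·BD
    A ↦ AD
    B ↦ BD
    D ↦ BC
    C ↦ DA  (constrained at step 1)

A->AD, B->BD, C->DA, D->BC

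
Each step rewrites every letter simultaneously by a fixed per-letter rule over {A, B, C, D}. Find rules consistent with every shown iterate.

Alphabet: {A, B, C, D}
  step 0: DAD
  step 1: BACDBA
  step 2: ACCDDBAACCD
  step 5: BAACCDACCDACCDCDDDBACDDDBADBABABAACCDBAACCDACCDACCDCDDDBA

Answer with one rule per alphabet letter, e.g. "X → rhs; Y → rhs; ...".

A->CD, B->AC, C->D, D->BA

  step 1 ⇒ step 2: BACDBA ⇒ AC·CD·D·BA·AC·CD
    A ↦ CD
    B ↦ AC
    C ↦ D
    D ↦ BA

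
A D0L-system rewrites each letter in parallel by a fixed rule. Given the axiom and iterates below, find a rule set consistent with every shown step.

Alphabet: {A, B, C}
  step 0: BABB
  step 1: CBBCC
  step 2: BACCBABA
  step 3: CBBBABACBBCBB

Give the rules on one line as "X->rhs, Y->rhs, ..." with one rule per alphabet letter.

A->BB, B->C, C->BA

  step 2 ⇒ step 3: BACCBABA ⇒ C·BB·BA·BA·C·BB·C·BB
    A ↦ BB
    B ↦ C
    C ↦ BA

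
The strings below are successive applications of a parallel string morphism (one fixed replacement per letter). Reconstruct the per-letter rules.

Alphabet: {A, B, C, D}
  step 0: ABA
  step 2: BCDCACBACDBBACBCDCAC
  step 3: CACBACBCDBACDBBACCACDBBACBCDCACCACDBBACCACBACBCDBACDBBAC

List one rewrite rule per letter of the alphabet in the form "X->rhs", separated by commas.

  step 2 ⇒ step 3: BCDCACBACDBBACBCDCAC ⇒ CAC·BAC·BCD·BAC·DB·BAC·CAC·DB·BAC·BCD·CAC·CAC·DB·BAC·CAC·BAC·BCD·BAC·DB·BAC
    A ↦ DB
    B ↦ CAC
    C ↦ BAC
    D ↦ BCD

A->DB, B->CAC, C->BAC, D->BCD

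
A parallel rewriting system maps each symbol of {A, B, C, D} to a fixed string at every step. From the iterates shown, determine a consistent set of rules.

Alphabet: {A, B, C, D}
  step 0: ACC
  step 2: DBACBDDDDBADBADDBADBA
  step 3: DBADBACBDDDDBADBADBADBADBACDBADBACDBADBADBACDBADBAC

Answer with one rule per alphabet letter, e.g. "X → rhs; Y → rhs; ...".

  step 2 ⇒ step 3: DBACBDDDDBADBADDBADBA ⇒ DBA·D·BAC·BDD·D·DBA·DBA·DBA·DBA·D·BAC·DBA·D·BAC·DBA·DBA·D·BAC·DBA·D·BAC
    A ↦ BAC
    B ↦ D
    C ↦ BDD
    D ↦ DBA

A->BAC, B->D, C->BDD, D->DBA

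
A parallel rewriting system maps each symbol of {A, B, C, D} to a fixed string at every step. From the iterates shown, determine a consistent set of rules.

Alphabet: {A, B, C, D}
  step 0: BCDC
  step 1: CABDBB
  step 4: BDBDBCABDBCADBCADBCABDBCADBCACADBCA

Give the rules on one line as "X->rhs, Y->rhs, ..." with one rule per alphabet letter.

A->DB, B->CA, C->B, D->DB

  step 0 ⇒ step 1: BCDC ⇒ CA·B·DB·B
    B ↦ CA
    C ↦ B
    D ↦ DB
    A ↦ DB  (constrained at step 1)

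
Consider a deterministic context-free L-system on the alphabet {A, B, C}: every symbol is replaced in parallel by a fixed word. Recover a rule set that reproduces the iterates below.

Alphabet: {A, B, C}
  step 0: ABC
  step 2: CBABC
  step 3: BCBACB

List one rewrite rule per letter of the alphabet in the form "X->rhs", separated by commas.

A->BA, B->C, C->B

  step 2 ⇒ step 3: CBABC ⇒ B·C·BA·C·B
    A ↦ BA
    B ↦ C
    C ↦ B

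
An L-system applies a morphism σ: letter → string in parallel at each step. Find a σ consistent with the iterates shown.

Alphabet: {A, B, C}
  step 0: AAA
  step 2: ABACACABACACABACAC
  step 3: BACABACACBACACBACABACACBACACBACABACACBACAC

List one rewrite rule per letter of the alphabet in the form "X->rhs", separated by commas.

A->BAC, B->A, C->AC

  step 2 ⇒ step 3: ABACACABACACABACAC ⇒ BAC·A·BAC·AC·BAC·AC·BAC·A·BAC·AC·BAC·AC·BAC·A·BAC·AC·BAC·AC
    A ↦ BAC
    B ↦ A
    C ↦ AC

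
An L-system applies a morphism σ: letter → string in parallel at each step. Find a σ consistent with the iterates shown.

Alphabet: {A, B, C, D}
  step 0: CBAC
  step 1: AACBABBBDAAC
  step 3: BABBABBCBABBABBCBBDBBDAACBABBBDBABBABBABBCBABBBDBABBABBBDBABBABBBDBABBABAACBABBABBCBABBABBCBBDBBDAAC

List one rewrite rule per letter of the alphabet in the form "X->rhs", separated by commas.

A->BBD, B->BAB, C->AAC, D->BC

  step 0 ⇒ step 1: CBAC ⇒ AAC·BAB·BBD·AAC
    A ↦ BBD
    B ↦ BAB
    C ↦ AAC
    D ↦ BC  (constrained at step 1)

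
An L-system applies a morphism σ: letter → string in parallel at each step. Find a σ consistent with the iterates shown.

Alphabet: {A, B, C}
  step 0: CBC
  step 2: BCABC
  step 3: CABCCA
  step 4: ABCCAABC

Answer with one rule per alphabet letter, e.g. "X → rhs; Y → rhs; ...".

A->BC, B->C, C->A

  step 3 ⇒ step 4: CABCCA ⇒ A·BC·C·A·A·BC
    A ↦ BC
    B ↦ C
    C ↦ A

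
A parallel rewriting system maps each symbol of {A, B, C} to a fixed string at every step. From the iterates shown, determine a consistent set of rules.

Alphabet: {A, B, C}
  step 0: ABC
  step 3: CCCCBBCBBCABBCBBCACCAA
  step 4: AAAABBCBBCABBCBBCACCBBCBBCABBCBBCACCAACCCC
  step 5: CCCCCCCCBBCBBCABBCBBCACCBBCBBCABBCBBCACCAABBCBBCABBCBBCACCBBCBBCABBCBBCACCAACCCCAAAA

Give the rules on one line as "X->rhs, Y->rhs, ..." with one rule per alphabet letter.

  step 4 ⇒ step 5: AAAABBCBBCABBCBBCACCBBCBBCABBCBBCACCAACCCC ⇒ CC·CC·CC·CC·BBC·BBC·A·BBC·BBC·A·CC·BBC·BBC·A·BBC·BBC·A·CC·A·A·BBC·BBC·A·BBC·BBC·A·CC·BBC·BBC·A·BBC·BBC·A·CC·A·A·CC·CC·A·A·A·A
    A ↦ CC
    B ↦ BBC
    C ↦ A

A->CC, B->BBC, C->A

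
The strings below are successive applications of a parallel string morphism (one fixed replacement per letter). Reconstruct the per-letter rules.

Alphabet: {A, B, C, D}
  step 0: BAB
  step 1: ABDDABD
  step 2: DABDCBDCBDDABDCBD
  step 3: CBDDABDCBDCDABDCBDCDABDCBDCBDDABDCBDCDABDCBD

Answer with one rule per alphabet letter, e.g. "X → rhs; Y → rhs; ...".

  step 2 ⇒ step 3: DABDCBDCBDDABDCBD ⇒ CBD·D·ABD·CBD·CD·ABD·CBD·CD·ABD·CBD·CBD·D·ABD·CBD·CD·ABD·CBD
    A ↦ D
    B ↦ ABD
    C ↦ CD
    D ↦ CBD

A->D, B->ABD, C->CD, D->CBD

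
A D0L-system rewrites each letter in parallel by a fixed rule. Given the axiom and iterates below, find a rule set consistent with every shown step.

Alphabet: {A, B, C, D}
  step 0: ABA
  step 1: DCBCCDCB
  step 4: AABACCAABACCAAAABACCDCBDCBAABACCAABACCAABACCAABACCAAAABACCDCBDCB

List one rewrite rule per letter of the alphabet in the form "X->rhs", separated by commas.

  step 0 ⇒ step 1: ABA ⇒ DCB·CC·DCB
    A ↦ DCB
    B ↦ CC
    C ↦ A  (constrained at step 1)
    D ↦ AAB  (constrained at step 1)

A->DCB, B->CC, C->A, D->AAB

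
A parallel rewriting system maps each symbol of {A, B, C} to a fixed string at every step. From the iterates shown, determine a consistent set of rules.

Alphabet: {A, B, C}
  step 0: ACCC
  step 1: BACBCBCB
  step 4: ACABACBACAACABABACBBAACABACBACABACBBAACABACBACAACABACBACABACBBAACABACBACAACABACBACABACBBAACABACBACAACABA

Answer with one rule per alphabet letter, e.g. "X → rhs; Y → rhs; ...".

  step 0 ⇒ step 1: ACCC ⇒ BA·CB·CB·CB
    A ↦ BA
    C ↦ CB
    B ↦ ACA  (constrained at step 1)

A->BA, B->ACA, C->CB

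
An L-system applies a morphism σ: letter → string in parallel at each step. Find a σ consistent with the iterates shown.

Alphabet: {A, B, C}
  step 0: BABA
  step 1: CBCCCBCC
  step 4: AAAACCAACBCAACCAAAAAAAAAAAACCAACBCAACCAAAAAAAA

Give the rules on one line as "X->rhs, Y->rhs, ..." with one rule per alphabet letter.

  step 0 ⇒ step 1: BABA ⇒ CBC·C·CBC·C
    A ↦ C
    B ↦ CBC
    C ↦ AA  (constrained at step 1)

A->C, B->CBC, C->AA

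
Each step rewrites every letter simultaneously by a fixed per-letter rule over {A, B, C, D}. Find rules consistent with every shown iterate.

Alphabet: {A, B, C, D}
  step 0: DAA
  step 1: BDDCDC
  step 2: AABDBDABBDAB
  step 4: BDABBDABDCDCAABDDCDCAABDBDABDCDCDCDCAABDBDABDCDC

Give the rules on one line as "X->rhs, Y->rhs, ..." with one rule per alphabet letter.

A->DC, B->AA, C->AB, D->BD

  step 1 ⇒ step 2: BDDCDC ⇒ AA·BD·BD·AB·BD·AB
    B ↦ AA
    C ↦ AB
    D ↦ BD
  step 0 ⇒ step 1: DAA ⇒ BD·DC·DC
    A ↦ DC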